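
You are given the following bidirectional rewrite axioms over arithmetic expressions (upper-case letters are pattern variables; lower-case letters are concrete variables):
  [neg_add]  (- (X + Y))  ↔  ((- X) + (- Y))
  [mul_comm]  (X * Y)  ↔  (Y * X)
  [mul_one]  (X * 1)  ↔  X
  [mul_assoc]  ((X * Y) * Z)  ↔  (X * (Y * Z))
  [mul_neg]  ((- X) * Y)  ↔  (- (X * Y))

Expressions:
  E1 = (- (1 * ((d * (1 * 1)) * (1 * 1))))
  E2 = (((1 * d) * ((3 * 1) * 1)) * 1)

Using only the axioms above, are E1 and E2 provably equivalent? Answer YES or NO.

The axioms are sound identities: if E1 ↔* E2 then E1 and E2 evaluate identically under any assignment.
Under d=1: E1 evaluates to -1, E2 to 3. Distinct ⇒ no rewrite sequence connects them.

NO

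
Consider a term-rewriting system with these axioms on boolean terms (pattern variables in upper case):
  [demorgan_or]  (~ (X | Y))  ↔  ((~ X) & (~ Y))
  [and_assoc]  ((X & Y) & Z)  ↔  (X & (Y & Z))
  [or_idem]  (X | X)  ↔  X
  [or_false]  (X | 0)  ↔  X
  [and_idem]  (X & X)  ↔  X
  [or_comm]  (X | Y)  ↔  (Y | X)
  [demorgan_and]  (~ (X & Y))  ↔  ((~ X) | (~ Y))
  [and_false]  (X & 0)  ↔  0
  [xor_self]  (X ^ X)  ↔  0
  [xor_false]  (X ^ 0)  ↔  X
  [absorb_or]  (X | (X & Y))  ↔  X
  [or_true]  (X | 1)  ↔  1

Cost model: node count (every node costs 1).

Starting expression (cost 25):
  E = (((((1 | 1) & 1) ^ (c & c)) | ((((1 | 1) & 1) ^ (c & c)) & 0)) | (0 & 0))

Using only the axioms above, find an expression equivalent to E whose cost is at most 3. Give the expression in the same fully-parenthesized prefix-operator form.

(1 ^ c)   [cost 3]

(1) ((((1 | 1) & 1) ^ (c & c)) | ((((1 | 1) & 1) ^ (c & c)) & 0))  =[absorb_or →]=  (((1 | 1) & 1) ^ (c & c))    ⊢ ((((1 | 1) & 1) ^ (c & c)) | (0 & 0))
(2) (c & c)  =[and_idem →]=  c    ⊢ ((((1 | 1) & 1) ^ c) | (0 & 0))
(3) (1 | 1)  =[or_idem →]=  1    ⊢ (((1 & 1) ^ c) | (0 & 0))
(4) (1 & 1)  =[and_idem →]=  1    ⊢ ((1 ^ c) | (0 & 0))
(5) (0 & 0)  =[and_idem →]=  0    ⊢ ((1 ^ c) | 0)
(6) ((1 ^ c) | 0)  =[or_false →]=  (1 ^ c)    ⊢ cost 3, within 3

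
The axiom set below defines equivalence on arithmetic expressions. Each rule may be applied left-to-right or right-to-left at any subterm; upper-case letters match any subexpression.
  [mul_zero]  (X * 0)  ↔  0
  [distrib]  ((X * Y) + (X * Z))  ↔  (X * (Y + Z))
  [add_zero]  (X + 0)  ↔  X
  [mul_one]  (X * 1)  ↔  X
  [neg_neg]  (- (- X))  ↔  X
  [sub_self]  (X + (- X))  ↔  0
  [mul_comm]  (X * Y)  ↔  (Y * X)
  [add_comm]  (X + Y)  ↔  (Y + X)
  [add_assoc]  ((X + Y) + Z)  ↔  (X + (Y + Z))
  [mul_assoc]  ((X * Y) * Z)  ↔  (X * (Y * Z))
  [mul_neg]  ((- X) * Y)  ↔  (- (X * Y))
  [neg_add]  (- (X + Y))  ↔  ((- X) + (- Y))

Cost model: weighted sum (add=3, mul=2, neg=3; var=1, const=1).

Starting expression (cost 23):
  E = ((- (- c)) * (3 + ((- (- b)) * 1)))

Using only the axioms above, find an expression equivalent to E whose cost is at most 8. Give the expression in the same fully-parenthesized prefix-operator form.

(1) (- (- c))  =[neg_neg →]=  c    ⊢ (c * (3 + ((- (- b)) * 1)))
(2) ((- (- b)) * 1)  =[mul_one →]=  (- (- b))    ⊢ (c * (3 + (- (- b))))
(3) (- (- b))  =[neg_neg →]=  b    ⊢ cost 8, within 8

(c * (3 + b))   [cost 8]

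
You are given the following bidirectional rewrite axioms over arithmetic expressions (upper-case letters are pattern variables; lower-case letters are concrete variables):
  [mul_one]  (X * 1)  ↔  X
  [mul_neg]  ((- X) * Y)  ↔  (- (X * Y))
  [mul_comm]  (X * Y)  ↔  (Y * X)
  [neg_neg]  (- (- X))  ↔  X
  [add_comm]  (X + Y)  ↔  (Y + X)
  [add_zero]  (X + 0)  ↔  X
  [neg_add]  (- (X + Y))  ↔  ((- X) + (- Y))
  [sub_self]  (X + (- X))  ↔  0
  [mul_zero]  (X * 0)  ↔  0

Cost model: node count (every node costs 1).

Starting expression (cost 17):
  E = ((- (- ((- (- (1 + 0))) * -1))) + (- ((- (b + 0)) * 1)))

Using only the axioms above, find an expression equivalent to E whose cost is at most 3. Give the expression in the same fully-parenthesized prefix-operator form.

(1) (- (- ((- (- (1 + 0))) * -1)))  =[neg_neg →]=  ((- (- (1 + 0))) * -1)    ⊢ (((- (- (1 + 0))) * -1) + (- ((- (b + 0)) * 1)))
(2) (b + 0)  =[add_zero →]=  b    ⊢ (((- (- (1 + 0))) * -1) + (- ((- b) * 1)))
(3) (1 + 0)  =[add_zero →]=  1    ⊢ (((- (- 1)) * -1) + (- ((- b) * 1)))
(4) ((- (- 1)) * -1)  =[mul_comm →]=  (-1 * (- (- 1)))    ⊢ ((-1 * (- (- 1))) + (- ((- b) * 1)))
(5) ((- b) * 1)  =[mul_one →]=  (- b)    ⊢ ((-1 * (- (- 1))) + (- (- b)))
(6) (- (- 1))  =[neg_neg →]=  1    ⊢ ((-1 * 1) + (- (- b)))
(7) (- (- b))  =[neg_neg →]=  b    ⊢ ((-1 * 1) + b)
(8) (-1 * 1)  =[mul_one →]=  -1    ⊢ cost 3, within 3

(-1 + b)   [cost 3]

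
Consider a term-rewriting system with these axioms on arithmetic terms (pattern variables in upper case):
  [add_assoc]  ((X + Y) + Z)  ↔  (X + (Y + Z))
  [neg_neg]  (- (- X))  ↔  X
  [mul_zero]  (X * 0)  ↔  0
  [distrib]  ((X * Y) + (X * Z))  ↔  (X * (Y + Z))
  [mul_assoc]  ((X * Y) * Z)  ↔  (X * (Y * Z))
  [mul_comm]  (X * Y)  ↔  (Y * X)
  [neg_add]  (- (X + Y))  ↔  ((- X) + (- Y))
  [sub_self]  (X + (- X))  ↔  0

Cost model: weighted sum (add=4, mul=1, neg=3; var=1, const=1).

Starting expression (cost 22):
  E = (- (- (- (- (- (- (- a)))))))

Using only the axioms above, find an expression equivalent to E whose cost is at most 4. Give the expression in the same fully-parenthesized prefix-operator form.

(- a)   [cost 4]

1. [neg_neg →] (- (- (- (- (- (- a))))))  →  (- (- (- (- a))));  E = (- (- (- (- (- a)))))
2. [neg_neg →] (- (- (- (- (- a)))))  →  (- (- (- a)))
3. [neg_neg →] (- (- a))  →  a;  cost 4 ≤ 4, done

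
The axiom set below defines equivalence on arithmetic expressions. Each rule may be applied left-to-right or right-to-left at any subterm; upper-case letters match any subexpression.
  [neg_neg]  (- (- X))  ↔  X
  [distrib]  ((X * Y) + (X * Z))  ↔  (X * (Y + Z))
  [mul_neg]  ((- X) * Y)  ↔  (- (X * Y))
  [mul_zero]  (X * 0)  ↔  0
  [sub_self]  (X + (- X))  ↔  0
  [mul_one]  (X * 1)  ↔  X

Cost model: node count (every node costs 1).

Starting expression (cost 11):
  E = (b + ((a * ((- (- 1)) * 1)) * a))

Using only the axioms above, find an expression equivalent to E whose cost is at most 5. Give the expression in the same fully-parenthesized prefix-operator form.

(b + (a * a))   [cost 5]

1. [mul_one →] ((- (- 1)) * 1)  →  (- (- 1));  E = (b + ((a * (- (- 1))) * a))
2. [neg_neg →] (- (- 1))  →  1;  E = (b + ((a * 1) * a))
3. [mul_one →] (a * 1)  →  a;  cost 5 ≤ 5, done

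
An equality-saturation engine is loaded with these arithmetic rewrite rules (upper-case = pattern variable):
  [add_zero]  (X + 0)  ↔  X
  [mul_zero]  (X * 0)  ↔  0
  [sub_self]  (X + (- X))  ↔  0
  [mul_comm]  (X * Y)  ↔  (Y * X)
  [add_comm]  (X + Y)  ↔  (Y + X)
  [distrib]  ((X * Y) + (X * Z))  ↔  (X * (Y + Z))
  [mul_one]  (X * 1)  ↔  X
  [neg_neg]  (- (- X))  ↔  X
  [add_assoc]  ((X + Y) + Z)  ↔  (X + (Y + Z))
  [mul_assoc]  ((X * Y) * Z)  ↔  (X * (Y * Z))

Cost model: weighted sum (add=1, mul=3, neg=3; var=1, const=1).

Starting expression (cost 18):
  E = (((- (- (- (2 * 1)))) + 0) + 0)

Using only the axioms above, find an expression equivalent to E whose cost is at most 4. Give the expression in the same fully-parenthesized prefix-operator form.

(1) (((- (- (- (2 * 1)))) + 0) + 0)  =[add_zero →]=  ((- (- (- (2 * 1)))) + 0)
(2) (2 * 1)  =[mul_one →]=  2    ⊢ ((- (- (- 2))) + 0)
(3) ((- (- (- 2))) + 0)  =[add_zero →]=  (- (- (- 2)))
(4) (- (- (- 2)))  =[neg_neg →]=  (- 2)    ⊢ cost 4, within 4

(- 2)   [cost 4]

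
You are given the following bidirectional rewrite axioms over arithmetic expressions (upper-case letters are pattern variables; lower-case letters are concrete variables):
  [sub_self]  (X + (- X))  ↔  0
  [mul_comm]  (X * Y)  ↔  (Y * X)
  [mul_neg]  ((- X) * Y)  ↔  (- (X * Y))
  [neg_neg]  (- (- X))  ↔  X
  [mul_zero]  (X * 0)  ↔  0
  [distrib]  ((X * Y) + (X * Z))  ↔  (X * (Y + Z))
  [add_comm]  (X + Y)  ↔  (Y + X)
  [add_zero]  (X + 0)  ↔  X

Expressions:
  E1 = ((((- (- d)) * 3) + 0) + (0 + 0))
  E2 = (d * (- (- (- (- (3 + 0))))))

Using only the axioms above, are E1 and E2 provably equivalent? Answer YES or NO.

YES

(1) (((- (- d)) * 3) + 0)  =[add_zero →]=  ((- (- d)) * 3)    ⊢ (((- (- d)) * 3) + (0 + 0))
(2) (0 + 0)  =[add_zero →]=  0    ⊢ (((- (- d)) * 3) + 0)
(3) (- (- d))  =[neg_neg →]=  d    ⊢ ((d * 3) + 0)
(4) ((d * 3) + 0)  =[add_zero →]=  (d * 3)
(5) 3  =[neg_neg ←]=  (- (- 3))    ⊢ (d * (- (- 3)))
(6) 3  =[neg_neg ←]=  (- (- 3))    ⊢ (d * (- (- (- (- 3)))))
(7) 3  =[add_zero ←]=  (3 + 0)    ⊢ E2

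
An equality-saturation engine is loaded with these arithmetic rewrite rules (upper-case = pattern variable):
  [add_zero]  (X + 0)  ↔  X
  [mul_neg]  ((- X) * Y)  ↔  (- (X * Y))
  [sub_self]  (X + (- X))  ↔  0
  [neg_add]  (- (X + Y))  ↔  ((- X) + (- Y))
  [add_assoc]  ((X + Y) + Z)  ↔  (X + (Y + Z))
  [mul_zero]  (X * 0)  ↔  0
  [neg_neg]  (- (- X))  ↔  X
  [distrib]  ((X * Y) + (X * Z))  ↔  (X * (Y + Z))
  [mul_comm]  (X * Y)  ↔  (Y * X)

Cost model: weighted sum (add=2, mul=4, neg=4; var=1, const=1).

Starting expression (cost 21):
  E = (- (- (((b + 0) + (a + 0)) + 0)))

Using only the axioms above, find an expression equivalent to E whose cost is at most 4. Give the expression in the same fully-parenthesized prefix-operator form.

(1) (- (- (((b + 0) + (a + 0)) + 0)))  =[neg_neg →]=  (((b + 0) + (a + 0)) + 0)
(2) (a + 0)  =[add_zero →]=  a    ⊢ (((b + 0) + a) + 0)
(3) (((b + 0) + a) + 0)  =[add_zero →]=  ((b + 0) + a)
(4) (b + 0)  =[add_zero →]=  b    ⊢ cost 4, within 4

(b + a)   [cost 4]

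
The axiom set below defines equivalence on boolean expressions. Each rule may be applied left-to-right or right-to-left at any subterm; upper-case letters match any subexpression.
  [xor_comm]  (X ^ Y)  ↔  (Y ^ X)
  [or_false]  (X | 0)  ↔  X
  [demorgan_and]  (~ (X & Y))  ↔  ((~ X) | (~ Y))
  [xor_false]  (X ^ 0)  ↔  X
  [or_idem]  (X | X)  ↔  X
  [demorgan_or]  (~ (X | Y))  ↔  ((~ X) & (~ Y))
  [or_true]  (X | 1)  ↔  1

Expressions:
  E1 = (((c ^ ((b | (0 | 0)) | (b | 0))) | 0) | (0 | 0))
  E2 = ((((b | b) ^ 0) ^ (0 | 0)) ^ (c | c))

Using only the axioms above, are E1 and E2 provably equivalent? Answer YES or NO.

1. [or_false →] (0 | 0)  →  0;  E1 = (((c ^ ((b | 0) | (b | 0))) | 0) | (0 | 0))
2. [or_idem →] ((b | 0) | (b | 0))  →  (b | 0);  E1 = (((c ^ (b | 0)) | 0) | (0 | 0))
3. [or_false →] ((c ^ (b | 0)) | 0)  →  (c ^ (b | 0));  E1 = ((c ^ (b | 0)) | (0 | 0))
4. [or_idem →] (0 | 0)  →  0;  E1 = ((c ^ (b | 0)) | 0)
5. [or_false →] (b | 0)  →  b;  E1 = ((c ^ b) | 0)
6. [or_false →] ((c ^ b) | 0)  →  (c ^ b)
7. [xor_false ←] b  →  (b ^ 0);  E1 = (c ^ (b ^ 0))
8. [xor_false ←] b  →  (b ^ 0);  E1 = (c ^ ((b ^ 0) ^ 0))
9. [xor_comm →] (c ^ ((b ^ 0) ^ 0))  →  (((b ^ 0) ^ 0) ^ c)
10. [or_idem ←] c  →  (c | c);  E1 = (((b ^ 0) ^ 0) ^ (c | c))
11. [or_false ←] 0  →  (0 | 0);  E1 = (((b ^ 0) ^ (0 | 0)) ^ (c | c))
12. [or_idem ←] b  →  (b | b);  this is E2

YES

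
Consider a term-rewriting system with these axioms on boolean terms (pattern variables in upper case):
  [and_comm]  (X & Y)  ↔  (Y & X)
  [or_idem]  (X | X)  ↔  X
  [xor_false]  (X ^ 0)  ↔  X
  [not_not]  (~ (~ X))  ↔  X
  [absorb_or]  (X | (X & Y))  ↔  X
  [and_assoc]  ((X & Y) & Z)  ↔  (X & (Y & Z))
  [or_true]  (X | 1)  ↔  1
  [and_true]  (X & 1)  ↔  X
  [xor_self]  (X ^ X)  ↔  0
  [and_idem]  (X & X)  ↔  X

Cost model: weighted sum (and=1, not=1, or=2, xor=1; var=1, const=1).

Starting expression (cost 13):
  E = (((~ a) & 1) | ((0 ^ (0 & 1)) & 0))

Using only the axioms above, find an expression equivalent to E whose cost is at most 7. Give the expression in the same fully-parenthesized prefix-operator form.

(1) ((~ a) & 1)  =[and_true →]=  (~ a)    ⊢ ((~ a) | ((0 ^ (0 & 1)) & 0))
(2) (0 & 1)  =[and_true →]=  0    ⊢ ((~ a) | ((0 ^ 0) & 0))
(3) (0 ^ 0)  =[xor_false →]=  0    ⊢ cost 7, within 7

((~ a) | (0 & 0))   [cost 7]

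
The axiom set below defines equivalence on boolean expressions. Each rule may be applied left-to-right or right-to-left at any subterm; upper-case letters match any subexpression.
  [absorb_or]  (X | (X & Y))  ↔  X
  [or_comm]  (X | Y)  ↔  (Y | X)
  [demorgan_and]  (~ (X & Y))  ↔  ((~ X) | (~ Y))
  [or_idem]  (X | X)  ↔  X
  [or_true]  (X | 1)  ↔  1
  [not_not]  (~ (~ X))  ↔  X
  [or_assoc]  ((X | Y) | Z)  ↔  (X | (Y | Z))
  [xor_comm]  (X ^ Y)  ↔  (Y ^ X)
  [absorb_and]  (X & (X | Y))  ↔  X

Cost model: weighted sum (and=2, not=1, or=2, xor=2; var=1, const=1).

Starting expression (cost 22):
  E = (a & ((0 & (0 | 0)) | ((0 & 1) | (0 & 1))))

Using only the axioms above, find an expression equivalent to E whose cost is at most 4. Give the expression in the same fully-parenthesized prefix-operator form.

(a & 0)   [cost 4]

(1) ((0 & 1) | (0 & 1))  =[or_idem →]=  (0 & 1)    ⊢ (a & ((0 & (0 | 0)) | (0 & 1)))
(2) (0 & (0 | 0))  =[absorb_and →]=  0    ⊢ (a & (0 | (0 & 1)))
(3) (0 | (0 & 1))  =[absorb_or →]=  0    ⊢ cost 4, within 4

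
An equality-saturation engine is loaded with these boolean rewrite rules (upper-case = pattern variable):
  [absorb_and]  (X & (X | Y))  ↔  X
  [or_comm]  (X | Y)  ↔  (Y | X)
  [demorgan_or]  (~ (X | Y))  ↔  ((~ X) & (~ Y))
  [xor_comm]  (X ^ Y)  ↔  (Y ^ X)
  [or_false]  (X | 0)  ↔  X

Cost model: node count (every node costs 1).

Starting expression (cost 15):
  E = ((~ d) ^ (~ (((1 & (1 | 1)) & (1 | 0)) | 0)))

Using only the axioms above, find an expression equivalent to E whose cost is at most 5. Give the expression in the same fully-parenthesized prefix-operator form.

((~ d) ^ (~ 1))   [cost 5]

step 1: absorb_and (→) rewrites (1 & (1 | 1)) into 1, now ((~ d) ^ (~ ((1 & (1 | 0)) | 0)))
step 2: or_false (→) rewrites ((1 & (1 | 0)) | 0) into (1 & (1 | 0)), now ((~ d) ^ (~ (1 & (1 | 0))))
step 3: absorb_and (→) rewrites (1 & (1 | 0)) into 1, reaching cost 5 (bound 5)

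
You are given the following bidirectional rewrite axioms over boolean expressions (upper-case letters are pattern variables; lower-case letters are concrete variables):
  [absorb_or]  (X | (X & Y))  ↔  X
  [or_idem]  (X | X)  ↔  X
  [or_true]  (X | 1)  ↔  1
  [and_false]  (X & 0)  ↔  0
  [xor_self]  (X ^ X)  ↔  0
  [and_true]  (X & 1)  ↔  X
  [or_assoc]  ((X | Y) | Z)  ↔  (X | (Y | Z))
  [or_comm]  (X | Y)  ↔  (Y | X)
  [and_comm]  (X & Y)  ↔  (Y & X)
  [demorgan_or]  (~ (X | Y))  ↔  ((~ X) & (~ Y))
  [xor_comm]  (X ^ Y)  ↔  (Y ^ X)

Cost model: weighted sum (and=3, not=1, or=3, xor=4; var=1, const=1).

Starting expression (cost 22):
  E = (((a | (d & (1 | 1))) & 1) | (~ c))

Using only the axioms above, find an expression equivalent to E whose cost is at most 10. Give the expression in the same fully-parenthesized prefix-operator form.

1. [or_idem →] (1 | 1)  →  1;  E = (((a | (d & 1)) & 1) | (~ c))
2. [and_true →] ((a | (d & 1)) & 1)  →  (a | (d & 1));  E = ((a | (d & 1)) | (~ c))
3. [and_true →] (d & 1)  →  d;  cost 10 ≤ 10, done

((a | d) | (~ c))   [cost 10]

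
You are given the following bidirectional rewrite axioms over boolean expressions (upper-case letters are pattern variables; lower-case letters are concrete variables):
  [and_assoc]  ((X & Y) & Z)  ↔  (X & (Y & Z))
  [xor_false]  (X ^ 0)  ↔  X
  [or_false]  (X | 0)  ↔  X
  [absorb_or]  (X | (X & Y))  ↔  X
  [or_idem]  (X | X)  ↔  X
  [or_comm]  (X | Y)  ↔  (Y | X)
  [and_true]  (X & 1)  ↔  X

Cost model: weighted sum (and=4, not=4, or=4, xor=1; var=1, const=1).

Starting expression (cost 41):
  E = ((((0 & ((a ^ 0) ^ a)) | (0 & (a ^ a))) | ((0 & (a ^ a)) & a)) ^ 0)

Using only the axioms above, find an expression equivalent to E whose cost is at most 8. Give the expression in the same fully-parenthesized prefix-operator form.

(0 & (a ^ a))   [cost 8]

1. [xor_false →] (a ^ 0)  →  a;  E = ((((0 & (a ^ a)) | (0 & (a ^ a))) | ((0 & (a ^ a)) & a)) ^ 0)
2. [or_idem →] ((0 & (a ^ a)) | (0 & (a ^ a)))  →  (0 & (a ^ a));  E = (((0 & (a ^ a)) | ((0 & (a ^ a)) & a)) ^ 0)
3. [absorb_or →] ((0 & (a ^ a)) | ((0 & (a ^ a)) & a))  →  (0 & (a ^ a));  E = ((0 & (a ^ a)) ^ 0)
4. [xor_false →] ((0 & (a ^ a)) ^ 0)  →  (0 & (a ^ a));  cost 8 ≤ 8, done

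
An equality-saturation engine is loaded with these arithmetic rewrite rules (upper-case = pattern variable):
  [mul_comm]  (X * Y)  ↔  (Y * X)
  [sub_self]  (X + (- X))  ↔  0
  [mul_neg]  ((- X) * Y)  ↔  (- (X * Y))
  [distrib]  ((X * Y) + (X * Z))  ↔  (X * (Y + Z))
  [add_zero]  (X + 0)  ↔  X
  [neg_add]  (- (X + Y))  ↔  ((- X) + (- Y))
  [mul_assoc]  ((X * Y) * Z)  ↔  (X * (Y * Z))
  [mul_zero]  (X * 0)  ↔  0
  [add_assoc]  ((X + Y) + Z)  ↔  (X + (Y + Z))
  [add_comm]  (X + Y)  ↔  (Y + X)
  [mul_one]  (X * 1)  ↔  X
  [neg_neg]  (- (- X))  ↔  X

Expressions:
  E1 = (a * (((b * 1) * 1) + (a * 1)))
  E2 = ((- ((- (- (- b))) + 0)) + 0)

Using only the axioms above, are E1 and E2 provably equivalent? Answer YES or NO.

Every axiom is a valid identity, so a rewrite proof would force E1 and E2 to agree under every assignment.
At a=0, b=1: E1 = 0 but E2 = 1; they differ, so no derivation exists.

NO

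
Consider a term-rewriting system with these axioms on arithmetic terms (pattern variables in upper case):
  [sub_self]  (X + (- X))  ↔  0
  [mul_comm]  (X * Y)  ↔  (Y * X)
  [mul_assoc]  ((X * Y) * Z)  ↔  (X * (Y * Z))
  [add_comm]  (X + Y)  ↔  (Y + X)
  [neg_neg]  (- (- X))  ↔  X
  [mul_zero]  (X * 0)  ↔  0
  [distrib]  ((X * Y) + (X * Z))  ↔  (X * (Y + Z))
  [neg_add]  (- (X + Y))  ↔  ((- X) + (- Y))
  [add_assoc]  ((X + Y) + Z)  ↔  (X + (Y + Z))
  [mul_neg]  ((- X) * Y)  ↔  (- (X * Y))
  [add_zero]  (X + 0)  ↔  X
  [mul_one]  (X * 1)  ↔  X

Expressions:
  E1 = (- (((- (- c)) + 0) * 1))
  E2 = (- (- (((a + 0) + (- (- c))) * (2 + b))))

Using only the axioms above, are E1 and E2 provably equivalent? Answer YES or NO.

NO

Every axiom is a valid identity, so a rewrite proof would force E1 and E2 to agree under every assignment.
At a=0, b=0, c=1: E1 = -1 but E2 = 2; they differ, so no derivation exists.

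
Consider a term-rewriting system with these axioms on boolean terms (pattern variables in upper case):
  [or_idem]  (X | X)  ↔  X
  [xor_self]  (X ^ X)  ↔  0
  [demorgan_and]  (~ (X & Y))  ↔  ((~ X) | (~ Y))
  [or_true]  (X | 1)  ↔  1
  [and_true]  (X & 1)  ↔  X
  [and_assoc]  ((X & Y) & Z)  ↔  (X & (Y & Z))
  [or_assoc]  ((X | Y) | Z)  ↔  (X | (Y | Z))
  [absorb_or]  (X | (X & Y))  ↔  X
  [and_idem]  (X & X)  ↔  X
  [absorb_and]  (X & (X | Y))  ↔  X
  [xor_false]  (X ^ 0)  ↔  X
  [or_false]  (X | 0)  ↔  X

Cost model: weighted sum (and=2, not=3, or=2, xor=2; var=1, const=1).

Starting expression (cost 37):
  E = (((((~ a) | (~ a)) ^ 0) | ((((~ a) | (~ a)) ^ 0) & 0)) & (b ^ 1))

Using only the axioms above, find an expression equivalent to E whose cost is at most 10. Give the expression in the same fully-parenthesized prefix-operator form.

step 1: absorb_or (→) rewrites ((((~ a) | (~ a)) ^ 0) | ((((~ a) | (~ a)) ^ 0) & 0)) into (((~ a) | (~ a)) ^ 0), now ((((~ a) | (~ a)) ^ 0) & (b ^ 1))
step 2: or_idem (→) rewrites ((~ a) | (~ a)) into (~ a), now (((~ a) ^ 0) & (b ^ 1))
step 3: xor_false (→) rewrites ((~ a) ^ 0) into (~ a), reaching cost 10 (bound 10)

((~ a) & (b ^ 1))   [cost 10]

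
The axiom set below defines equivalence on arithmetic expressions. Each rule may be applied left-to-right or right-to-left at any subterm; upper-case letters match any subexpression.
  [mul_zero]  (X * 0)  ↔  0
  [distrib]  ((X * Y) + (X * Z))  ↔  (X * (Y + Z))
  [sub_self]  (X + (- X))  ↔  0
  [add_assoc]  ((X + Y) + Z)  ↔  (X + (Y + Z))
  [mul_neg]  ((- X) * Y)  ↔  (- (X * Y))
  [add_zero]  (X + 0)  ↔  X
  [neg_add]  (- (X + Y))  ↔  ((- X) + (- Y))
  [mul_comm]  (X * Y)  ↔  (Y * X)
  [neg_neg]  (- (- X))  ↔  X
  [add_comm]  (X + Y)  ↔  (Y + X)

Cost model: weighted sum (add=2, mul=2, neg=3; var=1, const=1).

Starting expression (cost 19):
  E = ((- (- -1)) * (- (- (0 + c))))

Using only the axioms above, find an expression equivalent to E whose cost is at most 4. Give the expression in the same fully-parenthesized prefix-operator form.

1. [neg_neg →] (- (- (0 + c)))  →  (0 + c);  E = ((- (- -1)) * (0 + c))
2. [add_comm →] (0 + c)  →  (c + 0);  E = ((- (- -1)) * (c + 0))
3. [add_zero →] (c + 0)  →  c;  E = ((- (- -1)) * c)
4. [neg_neg →] (- (- -1))  →  -1;  cost 4 ≤ 4, done

(-1 * c)   [cost 4]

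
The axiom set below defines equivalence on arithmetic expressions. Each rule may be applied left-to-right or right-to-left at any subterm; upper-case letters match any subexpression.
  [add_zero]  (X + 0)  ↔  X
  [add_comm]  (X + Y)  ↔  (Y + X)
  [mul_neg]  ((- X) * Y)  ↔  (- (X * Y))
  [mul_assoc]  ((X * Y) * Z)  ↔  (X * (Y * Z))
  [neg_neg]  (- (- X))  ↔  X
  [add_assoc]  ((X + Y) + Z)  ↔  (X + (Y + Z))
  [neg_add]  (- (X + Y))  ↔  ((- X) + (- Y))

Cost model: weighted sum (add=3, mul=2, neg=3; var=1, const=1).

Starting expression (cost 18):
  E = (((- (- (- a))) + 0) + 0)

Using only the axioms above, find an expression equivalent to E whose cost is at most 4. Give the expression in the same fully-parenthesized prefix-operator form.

(- a)   [cost 4]

step 1: neg_neg (→) rewrites (- (- a)) into a, now (((- a) + 0) + 0)
step 2: add_zero (→) rewrites (((- a) + 0) + 0) into ((- a) + 0)
step 3: add_zero (→) rewrites ((- a) + 0) into (- a), reaching cost 4 (bound 4)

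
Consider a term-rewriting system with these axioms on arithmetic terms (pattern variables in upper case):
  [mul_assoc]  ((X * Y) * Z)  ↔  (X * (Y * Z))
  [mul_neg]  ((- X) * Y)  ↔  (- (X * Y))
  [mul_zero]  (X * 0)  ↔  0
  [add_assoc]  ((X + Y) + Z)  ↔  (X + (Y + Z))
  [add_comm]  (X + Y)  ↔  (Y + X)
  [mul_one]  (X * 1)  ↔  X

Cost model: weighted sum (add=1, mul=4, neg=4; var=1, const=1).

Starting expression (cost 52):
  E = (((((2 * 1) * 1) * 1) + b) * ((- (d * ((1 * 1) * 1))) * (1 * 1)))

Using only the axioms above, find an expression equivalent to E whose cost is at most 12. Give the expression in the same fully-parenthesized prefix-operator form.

1. [mul_one →] ((1 * 1) * 1)  →  (1 * 1);  E = (((((2 * 1) * 1) * 1) + b) * ((- (d * (1 * 1))) * (1 * 1)))
2. [mul_one →] (1 * 1)  →  1;  E = (((((2 * 1) * 1) * 1) + b) * ((- (d * 1)) * (1 * 1)))
3. [mul_one →] ((2 * 1) * 1)  →  (2 * 1);  E = ((((2 * 1) * 1) + b) * ((- (d * 1)) * (1 * 1)))
4. [mul_one →] (1 * 1)  →  1;  E = ((((2 * 1) * 1) + b) * ((- (d * 1)) * 1))
5. [mul_one →] (2 * 1)  →  2;  E = (((2 * 1) + b) * ((- (d * 1)) * 1))
6. [add_comm →] ((2 * 1) + b)  →  (b + (2 * 1));  E = ((b + (2 * 1)) * ((- (d * 1)) * 1))
7. [mul_one →] (d * 1)  →  d;  E = ((b + (2 * 1)) * ((- d) * 1))
8. [mul_one →] ((- d) * 1)  →  (- d);  E = ((b + (2 * 1)) * (- d))
9. [mul_one →] (2 * 1)  →  2;  cost 12 ≤ 12, done

((b + 2) * (- d))   [cost 12]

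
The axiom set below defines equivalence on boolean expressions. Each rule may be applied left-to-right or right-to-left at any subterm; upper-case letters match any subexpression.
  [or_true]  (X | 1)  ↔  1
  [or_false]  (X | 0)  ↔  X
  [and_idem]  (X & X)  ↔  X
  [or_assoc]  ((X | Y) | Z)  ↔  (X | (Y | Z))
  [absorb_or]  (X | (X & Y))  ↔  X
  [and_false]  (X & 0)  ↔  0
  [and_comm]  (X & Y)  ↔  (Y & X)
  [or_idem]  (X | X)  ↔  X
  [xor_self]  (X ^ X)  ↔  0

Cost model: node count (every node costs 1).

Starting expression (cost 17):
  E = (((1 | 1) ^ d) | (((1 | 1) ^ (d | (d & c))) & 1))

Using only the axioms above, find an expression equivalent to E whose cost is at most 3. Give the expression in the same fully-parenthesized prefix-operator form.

(1 ^ d)   [cost 3]

1. [absorb_or →] (d | (d & c))  →  d;  E = (((1 | 1) ^ d) | (((1 | 1) ^ d) & 1))
2. [absorb_or →] (((1 | 1) ^ d) | (((1 | 1) ^ d) & 1))  →  ((1 | 1) ^ d)
3. [or_idem →] (1 | 1)  →  1;  cost 3 ≤ 3, done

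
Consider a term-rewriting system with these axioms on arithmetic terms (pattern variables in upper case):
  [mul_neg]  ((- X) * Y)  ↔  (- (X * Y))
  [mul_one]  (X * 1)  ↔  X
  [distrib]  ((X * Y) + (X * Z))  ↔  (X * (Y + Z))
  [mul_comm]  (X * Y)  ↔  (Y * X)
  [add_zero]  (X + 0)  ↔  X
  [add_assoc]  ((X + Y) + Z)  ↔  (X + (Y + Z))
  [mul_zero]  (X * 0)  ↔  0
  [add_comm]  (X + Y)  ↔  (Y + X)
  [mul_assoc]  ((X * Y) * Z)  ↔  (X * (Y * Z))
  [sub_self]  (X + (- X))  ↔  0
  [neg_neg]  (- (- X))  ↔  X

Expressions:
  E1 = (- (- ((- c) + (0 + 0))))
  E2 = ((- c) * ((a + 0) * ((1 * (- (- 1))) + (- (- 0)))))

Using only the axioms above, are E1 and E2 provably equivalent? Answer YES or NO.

NO

All listed rules preserve value, hence provable equivalence implies equal values everywhere; look for a separating assignment.
a=0, c=1 gives E1 ↦ -1, E2 ↦ 0; values differ ⇒ not provably equivalent.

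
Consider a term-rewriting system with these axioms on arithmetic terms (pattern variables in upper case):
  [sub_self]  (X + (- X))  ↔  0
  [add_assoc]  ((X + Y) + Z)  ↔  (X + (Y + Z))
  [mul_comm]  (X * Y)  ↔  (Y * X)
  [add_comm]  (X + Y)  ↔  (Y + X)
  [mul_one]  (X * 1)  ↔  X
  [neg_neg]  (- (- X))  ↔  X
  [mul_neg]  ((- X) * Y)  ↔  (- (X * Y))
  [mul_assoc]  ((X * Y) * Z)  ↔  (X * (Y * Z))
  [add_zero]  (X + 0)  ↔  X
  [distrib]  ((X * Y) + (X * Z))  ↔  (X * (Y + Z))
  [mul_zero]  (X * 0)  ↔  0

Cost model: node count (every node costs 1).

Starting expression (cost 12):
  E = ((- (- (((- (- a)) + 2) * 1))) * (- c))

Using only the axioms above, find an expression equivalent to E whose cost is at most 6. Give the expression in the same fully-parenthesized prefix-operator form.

((a + 2) * (- c))   [cost 6]

1. [neg_neg →] (- (- (((- (- a)) + 2) * 1)))  →  (((- (- a)) + 2) * 1);  E = ((((- (- a)) + 2) * 1) * (- c))
2. [mul_one →] (((- (- a)) + 2) * 1)  →  ((- (- a)) + 2);  E = (((- (- a)) + 2) * (- c))
3. [neg_neg →] (- (- a))  →  a;  cost 6 ≤ 6, done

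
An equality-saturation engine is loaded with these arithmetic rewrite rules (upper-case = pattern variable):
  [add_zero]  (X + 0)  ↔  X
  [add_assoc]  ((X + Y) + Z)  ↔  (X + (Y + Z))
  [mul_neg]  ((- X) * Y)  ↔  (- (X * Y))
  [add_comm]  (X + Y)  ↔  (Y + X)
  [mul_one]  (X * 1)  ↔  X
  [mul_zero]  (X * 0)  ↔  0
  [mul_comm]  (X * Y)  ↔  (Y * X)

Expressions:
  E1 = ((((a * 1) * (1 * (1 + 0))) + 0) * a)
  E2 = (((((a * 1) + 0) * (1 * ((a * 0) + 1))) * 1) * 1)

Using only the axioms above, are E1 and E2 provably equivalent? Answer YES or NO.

NO

All listed rules preserve value, hence provable equivalence implies equal values everywhere; look for a separating assignment.
a=-1 gives E1 ↦ 1, E2 ↦ -1; values differ ⇒ not provably equivalent.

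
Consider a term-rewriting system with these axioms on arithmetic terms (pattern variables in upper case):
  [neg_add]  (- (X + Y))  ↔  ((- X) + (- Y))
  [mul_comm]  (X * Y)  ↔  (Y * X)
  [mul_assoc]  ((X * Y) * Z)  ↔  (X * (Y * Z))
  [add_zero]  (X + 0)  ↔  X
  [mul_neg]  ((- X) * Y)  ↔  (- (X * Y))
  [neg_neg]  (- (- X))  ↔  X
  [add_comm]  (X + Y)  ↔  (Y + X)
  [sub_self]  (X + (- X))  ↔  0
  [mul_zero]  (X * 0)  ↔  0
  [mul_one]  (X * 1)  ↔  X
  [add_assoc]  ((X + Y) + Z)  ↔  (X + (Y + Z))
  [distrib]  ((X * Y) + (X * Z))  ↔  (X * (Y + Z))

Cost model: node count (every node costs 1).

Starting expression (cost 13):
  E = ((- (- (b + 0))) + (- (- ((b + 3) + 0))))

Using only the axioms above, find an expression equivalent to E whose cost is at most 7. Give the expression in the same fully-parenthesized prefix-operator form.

((b + 0) + (b + 3))   [cost 7]

(1) (- (- ((b + 3) + 0)))  =[neg_neg →]=  ((b + 3) + 0)    ⊢ ((- (- (b + 0))) + ((b + 3) + 0))
(2) (- (- (b + 0)))  =[neg_neg →]=  (b + 0)    ⊢ ((b + 0) + ((b + 3) + 0))
(3) ((b + 3) + 0)  =[add_zero →]=  (b + 3)    ⊢ cost 7, within 7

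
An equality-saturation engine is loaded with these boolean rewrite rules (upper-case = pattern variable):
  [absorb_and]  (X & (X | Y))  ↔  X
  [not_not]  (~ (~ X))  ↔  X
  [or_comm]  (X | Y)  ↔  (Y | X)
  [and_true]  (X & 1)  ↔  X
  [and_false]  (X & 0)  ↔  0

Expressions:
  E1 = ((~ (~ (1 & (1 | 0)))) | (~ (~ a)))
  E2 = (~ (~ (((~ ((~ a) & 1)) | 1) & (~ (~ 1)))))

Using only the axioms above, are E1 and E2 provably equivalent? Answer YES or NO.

YES

(1) (1 & (1 | 0))  =[absorb_and →]=  1    ⊢ ((~ (~ 1)) | (~ (~ a)))
(2) (~ (~ a))  =[not_not →]=  a    ⊢ ((~ (~ 1)) | a)
(3) (~ (~ 1))  =[not_not →]=  1    ⊢ (1 | a)
(4) (1 | a)  =[or_comm →]=  (a | 1)
(5) (a | 1)  =[and_true ←]=  ((a | 1) & 1)
(6) a  =[not_not ←]=  (~ (~ a))    ⊢ (((~ (~ a)) | 1) & 1)
(7) (~ a)  =[and_true ←]=  ((~ a) & 1)    ⊢ (((~ ((~ a) & 1)) | 1) & 1)
(8) 1  =[not_not ←]=  (~ (~ 1))    ⊢ (((~ ((~ a) & 1)) | 1) & (~ (~ 1)))
(9) (((~ ((~ a) & 1)) | 1) & (~ (~ 1)))  =[not_not ←]=  (~ (~ (((~ ((~ a) & 1)) | 1) & (~ (~ 1)))))    ⊢ E2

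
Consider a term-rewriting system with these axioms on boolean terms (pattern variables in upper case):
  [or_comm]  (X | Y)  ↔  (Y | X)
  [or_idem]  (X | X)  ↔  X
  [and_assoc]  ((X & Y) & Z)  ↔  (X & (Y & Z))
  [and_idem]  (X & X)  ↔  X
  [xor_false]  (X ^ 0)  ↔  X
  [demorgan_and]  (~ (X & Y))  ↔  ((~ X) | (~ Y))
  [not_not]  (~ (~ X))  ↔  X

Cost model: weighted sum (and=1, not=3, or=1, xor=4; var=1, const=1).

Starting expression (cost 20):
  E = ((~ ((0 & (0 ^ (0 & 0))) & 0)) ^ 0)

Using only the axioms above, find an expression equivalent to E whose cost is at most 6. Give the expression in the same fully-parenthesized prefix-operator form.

(~ (0 & 0))   [cost 6]

step 1: and_idem (→) rewrites (0 & 0) into 0, now ((~ ((0 & (0 ^ 0)) & 0)) ^ 0)
step 2: xor_false (→) rewrites (0 ^ 0) into 0, now ((~ ((0 & 0) & 0)) ^ 0)
step 3: xor_false (→) rewrites ((~ ((0 & 0) & 0)) ^ 0) into (~ ((0 & 0) & 0))
step 4: and_idem (→) rewrites (0 & 0) into 0, reaching cost 6 (bound 6)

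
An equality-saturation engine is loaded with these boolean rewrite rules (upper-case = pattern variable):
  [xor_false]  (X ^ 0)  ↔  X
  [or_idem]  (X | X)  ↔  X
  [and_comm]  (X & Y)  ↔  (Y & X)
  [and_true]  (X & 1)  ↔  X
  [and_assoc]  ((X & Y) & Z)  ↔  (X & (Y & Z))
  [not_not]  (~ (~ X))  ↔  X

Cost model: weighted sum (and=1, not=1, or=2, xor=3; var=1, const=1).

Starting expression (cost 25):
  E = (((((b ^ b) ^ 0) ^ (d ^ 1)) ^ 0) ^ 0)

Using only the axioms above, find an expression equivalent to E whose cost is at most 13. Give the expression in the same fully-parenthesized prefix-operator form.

((b ^ b) ^ (d ^ 1))   [cost 13]

(1) ((((b ^ b) ^ 0) ^ (d ^ 1)) ^ 0)  =[xor_false →]=  (((b ^ b) ^ 0) ^ (d ^ 1))    ⊢ ((((b ^ b) ^ 0) ^ (d ^ 1)) ^ 0)
(2) ((((b ^ b) ^ 0) ^ (d ^ 1)) ^ 0)  =[xor_false →]=  (((b ^ b) ^ 0) ^ (d ^ 1))
(3) ((b ^ b) ^ 0)  =[xor_false →]=  (b ^ b)    ⊢ cost 13, within 13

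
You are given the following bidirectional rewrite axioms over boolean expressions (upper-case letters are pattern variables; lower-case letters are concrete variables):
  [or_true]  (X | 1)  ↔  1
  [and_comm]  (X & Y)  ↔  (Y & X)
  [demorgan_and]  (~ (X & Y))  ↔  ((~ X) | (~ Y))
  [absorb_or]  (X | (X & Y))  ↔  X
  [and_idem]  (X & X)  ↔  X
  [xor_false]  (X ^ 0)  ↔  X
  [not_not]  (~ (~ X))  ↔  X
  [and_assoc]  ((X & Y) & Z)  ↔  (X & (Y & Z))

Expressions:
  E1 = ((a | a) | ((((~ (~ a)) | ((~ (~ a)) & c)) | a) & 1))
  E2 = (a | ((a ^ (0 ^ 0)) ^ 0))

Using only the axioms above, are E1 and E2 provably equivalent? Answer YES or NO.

1. [absorb_or →] ((~ (~ a)) | ((~ (~ a)) & c))  →  (~ (~ a));  E1 = ((a | a) | (((~ (~ a)) | a) & 1))
2. [not_not →] (~ (~ a))  →  a;  E1 = ((a | a) | ((a | a) & 1))
3. [absorb_or →] ((a | a) | ((a | a) & 1))  →  (a | a)
4. [xor_false ←] a  →  (a ^ 0);  E1 = (a | (a ^ 0))
5. [xor_false ←] (a ^ 0)  →  ((a ^ 0) ^ 0);  E1 = (a | ((a ^ 0) ^ 0))
6. [xor_false ←] 0  →  (0 ^ 0);  this is E2

YES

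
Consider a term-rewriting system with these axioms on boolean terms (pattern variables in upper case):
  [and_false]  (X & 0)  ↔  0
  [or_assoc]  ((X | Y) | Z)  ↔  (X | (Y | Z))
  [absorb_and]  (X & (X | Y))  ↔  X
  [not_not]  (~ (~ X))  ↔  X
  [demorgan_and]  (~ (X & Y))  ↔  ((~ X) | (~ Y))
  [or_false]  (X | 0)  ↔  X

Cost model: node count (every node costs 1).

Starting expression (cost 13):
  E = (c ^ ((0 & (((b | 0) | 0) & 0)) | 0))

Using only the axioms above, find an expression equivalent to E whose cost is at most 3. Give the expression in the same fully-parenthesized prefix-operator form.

1. [or_false →] (b | 0)  →  b;  E = (c ^ ((0 & ((b | 0) & 0)) | 0))
2. [or_false →] ((0 & ((b | 0) & 0)) | 0)  →  (0 & ((b | 0) & 0));  E = (c ^ (0 & ((b | 0) & 0)))
3. [or_false →] (b | 0)  →  b;  E = (c ^ (0 & (b & 0)))
4. [and_false →] (b & 0)  →  0;  E = (c ^ (0 & 0))
5. [and_false →] (0 & 0)  →  0;  cost 3 ≤ 3, done

(c ^ 0)   [cost 3]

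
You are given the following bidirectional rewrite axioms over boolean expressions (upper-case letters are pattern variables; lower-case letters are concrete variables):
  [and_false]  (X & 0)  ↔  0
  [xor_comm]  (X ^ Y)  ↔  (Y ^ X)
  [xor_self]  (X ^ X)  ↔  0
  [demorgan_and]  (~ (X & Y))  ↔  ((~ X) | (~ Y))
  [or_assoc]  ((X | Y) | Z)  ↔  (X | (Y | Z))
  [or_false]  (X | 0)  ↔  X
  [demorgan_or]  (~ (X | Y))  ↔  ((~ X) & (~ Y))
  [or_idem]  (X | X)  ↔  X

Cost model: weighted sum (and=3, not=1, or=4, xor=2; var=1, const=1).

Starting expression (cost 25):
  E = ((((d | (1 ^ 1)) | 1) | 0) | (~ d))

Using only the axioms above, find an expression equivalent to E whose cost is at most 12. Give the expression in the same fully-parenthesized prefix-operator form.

((d | 1) | (~ d))   [cost 12]

(1) (((d | (1 ^ 1)) | 1) | 0)  =[or_false →]=  ((d | (1 ^ 1)) | 1)    ⊢ (((d | (1 ^ 1)) | 1) | (~ d))
(2) (1 ^ 1)  =[xor_self →]=  0    ⊢ (((d | 0) | 1) | (~ d))
(3) (d | 0)  =[or_false →]=  d    ⊢ cost 12, within 12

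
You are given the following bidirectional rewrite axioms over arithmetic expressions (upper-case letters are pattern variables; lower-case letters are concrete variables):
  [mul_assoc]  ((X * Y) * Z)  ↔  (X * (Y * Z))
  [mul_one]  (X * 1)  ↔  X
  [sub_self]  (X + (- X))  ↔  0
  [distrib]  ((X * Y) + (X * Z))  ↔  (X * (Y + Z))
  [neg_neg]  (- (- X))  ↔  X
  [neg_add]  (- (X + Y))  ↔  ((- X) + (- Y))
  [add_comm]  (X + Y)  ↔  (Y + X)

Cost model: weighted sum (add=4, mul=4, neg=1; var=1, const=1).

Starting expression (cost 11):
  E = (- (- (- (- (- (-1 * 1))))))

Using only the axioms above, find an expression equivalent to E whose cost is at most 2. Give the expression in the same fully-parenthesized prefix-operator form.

(- -1)   [cost 2]

(1) (- (- (- (- (- (-1 * 1))))))  =[neg_neg →]=  (- (- (- (-1 * 1))))
(2) (- (- (- (-1 * 1))))  =[neg_neg →]=  (- (-1 * 1))
(3) (-1 * 1)  =[mul_one →]=  -1    ⊢ cost 2, within 2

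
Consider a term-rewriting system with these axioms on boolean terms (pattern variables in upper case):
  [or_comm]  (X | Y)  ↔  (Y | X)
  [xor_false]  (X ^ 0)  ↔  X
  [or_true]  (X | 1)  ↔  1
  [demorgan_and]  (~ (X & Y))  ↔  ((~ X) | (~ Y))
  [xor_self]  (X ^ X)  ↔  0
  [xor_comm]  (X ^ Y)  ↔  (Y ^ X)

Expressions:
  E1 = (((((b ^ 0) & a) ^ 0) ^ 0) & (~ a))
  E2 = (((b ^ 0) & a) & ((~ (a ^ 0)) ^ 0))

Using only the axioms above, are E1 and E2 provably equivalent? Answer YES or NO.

(1) ((((b ^ 0) & a) ^ 0) ^ 0)  =[xor_false →]=  (((b ^ 0) & a) ^ 0)    ⊢ ((((b ^ 0) & a) ^ 0) & (~ a))
(2) (b ^ 0)  =[xor_false →]=  b    ⊢ (((b & a) ^ 0) & (~ a))
(3) ((b & a) ^ 0)  =[xor_false →]=  (b & a)    ⊢ ((b & a) & (~ a))
(4) (~ a)  =[xor_false ←]=  ((~ a) ^ 0)    ⊢ ((b & a) & ((~ a) ^ 0))
(5) a  =[xor_false ←]=  (a ^ 0)    ⊢ ((b & a) & ((~ (a ^ 0)) ^ 0))
(6) b  =[xor_false ←]=  (b ^ 0)    ⊢ E2

YES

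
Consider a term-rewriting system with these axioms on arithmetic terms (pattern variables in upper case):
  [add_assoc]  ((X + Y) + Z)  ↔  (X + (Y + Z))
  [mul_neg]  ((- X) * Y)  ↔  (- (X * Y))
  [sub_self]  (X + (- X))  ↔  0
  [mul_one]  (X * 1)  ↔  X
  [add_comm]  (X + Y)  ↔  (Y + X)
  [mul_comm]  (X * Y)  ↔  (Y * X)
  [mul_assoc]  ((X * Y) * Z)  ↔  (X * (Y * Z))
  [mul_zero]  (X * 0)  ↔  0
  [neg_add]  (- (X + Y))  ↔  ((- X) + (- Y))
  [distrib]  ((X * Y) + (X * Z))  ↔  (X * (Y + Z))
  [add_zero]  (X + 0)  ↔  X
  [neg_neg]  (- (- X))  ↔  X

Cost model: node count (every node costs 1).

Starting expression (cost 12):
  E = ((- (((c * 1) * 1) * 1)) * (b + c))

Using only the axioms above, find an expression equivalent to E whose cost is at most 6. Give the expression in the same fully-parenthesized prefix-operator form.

step 1: mul_one (→) rewrites ((c * 1) * 1) into (c * 1), now ((- ((c * 1) * 1)) * (b + c))
step 2: mul_one (→) rewrites (c * 1) into c, now ((- (c * 1)) * (b + c))
step 3: mul_one (→) rewrites (c * 1) into c, reaching cost 6 (bound 6)

((- c) * (b + c))   [cost 6]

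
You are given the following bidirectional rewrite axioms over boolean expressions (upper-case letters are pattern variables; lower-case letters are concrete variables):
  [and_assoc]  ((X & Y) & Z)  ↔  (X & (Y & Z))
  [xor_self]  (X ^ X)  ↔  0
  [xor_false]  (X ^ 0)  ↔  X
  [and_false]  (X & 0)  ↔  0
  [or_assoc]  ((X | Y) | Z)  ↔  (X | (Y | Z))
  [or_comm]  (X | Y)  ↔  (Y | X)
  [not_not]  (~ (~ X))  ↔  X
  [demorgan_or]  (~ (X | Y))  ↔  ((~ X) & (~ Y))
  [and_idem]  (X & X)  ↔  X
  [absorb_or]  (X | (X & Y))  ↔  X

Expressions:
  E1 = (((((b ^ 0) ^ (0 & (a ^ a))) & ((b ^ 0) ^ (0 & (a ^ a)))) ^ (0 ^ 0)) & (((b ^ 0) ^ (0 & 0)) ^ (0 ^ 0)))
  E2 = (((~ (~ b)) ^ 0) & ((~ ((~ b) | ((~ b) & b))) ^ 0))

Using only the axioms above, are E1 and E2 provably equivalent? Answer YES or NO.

YES

(1) (((b ^ 0) ^ (0 & (a ^ a))) & ((b ^ 0) ^ (0 & (a ^ a))))  =[and_idem →]=  ((b ^ 0) ^ (0 & (a ^ a)))    ⊢ ((((b ^ 0) ^ (0 & (a ^ a))) ^ (0 ^ 0)) & (((b ^ 0) ^ (0 & 0)) ^ (0 ^ 0)))
(2) (a ^ a)  =[xor_self →]=  0    ⊢ ((((b ^ 0) ^ (0 & 0)) ^ (0 ^ 0)) & (((b ^ 0) ^ (0 & 0)) ^ (0 ^ 0)))
(3) ((((b ^ 0) ^ (0 & 0)) ^ (0 ^ 0)) & (((b ^ 0) ^ (0 & 0)) ^ (0 ^ 0)))  =[and_idem →]=  (((b ^ 0) ^ (0 & 0)) ^ (0 ^ 0))
(4) (0 & 0)  =[and_idem →]=  0    ⊢ (((b ^ 0) ^ 0) ^ (0 ^ 0))
(5) (0 ^ 0)  =[xor_false →]=  0    ⊢ (((b ^ 0) ^ 0) ^ 0)
(6) (b ^ 0)  =[xor_false →]=  b    ⊢ ((b ^ 0) ^ 0)
(7) ((b ^ 0) ^ 0)  =[xor_false →]=  (b ^ 0)
(8) b  =[not_not ←]=  (~ (~ b))    ⊢ ((~ (~ b)) ^ 0)
(9) ((~ (~ b)) ^ 0)  =[and_idem ←]=  (((~ (~ b)) ^ 0) & ((~ (~ b)) ^ 0))
(10) (~ b)  =[absorb_or ←]=  ((~ b) | ((~ b) & b))    ⊢ E2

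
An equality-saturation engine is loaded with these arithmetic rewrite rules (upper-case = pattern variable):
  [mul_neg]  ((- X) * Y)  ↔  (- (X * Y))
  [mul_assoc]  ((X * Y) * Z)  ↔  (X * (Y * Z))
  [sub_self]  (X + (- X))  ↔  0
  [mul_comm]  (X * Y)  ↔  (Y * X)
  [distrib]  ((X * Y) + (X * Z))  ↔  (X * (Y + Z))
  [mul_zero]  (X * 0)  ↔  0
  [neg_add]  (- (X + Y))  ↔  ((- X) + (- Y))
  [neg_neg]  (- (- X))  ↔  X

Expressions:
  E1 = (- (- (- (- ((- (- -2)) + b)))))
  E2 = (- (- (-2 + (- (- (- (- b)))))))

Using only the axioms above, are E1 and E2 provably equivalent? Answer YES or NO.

YES

1. [neg_neg →] (- (- (- (- ((- (- -2)) + b)))))  →  (- (- ((- (- -2)) + b)))
2. [neg_neg →] (- (- -2))  →  -2;  E1 = (- (- (-2 + b)))
3. [neg_neg ←] b  →  (- (- b));  E1 = (- (- (-2 + (- (- b)))))
4. [neg_neg ←] b  →  (- (- b));  this is E2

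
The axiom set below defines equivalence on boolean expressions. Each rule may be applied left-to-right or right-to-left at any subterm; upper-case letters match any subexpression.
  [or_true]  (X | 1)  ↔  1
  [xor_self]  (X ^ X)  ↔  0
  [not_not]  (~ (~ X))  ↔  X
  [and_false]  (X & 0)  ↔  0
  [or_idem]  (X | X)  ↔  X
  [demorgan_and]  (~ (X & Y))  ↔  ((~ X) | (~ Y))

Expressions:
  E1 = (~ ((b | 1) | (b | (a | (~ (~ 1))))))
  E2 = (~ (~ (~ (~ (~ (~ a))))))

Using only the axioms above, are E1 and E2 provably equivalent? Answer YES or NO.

NO

All listed rules preserve value, hence provable equivalence implies equal values everywhere; look for a separating assignment.
a=1, b=0 gives E1 ↦ 0, E2 ↦ 1; values differ ⇒ not provably equivalent.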